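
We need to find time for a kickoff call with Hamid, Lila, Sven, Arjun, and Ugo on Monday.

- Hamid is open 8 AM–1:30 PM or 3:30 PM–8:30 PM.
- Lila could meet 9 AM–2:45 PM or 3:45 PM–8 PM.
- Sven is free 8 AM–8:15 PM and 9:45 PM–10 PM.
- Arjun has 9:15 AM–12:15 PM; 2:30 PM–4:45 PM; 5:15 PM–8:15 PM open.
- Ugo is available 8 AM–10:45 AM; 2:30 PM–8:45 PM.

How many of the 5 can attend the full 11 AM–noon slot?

4

Hamid, Lila, Sven, and Arjun can make the full 11:00-12:00 slot — that's 4.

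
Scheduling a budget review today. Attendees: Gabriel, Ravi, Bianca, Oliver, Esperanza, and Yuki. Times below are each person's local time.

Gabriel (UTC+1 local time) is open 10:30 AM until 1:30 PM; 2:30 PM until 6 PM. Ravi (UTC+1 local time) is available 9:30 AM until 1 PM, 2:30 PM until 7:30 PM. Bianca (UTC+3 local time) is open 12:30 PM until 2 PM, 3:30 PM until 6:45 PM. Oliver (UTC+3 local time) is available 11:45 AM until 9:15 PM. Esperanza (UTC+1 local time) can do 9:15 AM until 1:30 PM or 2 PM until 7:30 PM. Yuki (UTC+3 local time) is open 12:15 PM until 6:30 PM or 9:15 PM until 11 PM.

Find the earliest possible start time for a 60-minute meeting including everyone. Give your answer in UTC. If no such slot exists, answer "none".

Gabriel in UTC: 09:30-12:30, 13:30-17:00 (subtract 1h to convert from UTC+1).
Ravi in UTC: 08:30-12:00, 13:30-18:30 (subtract 1h to convert from UTC+1).
Bianca in UTC: 09:30-11:00, 12:30-15:45 (subtract 3h to convert from UTC+3).
Oliver in UTC: 08:45-18:15 (subtract 3h to convert from UTC+3).
Esperanza in UTC: 08:15-12:30, 13:00-18:30 (subtract 1h to convert from UTC+1).
Yuki in UTC: 09:15-15:30, 18:15-20:00 (subtract 3h to convert from UTC+3).
Gabriel ∩ Ravi: 09:30-12:00, 13:30-17:00.
Gabriel ∩ Ravi ∩ Bianca: 09:30-11:00, 13:30-15:45.
Gabriel ∩ Ravi ∩ Bianca ∩ Oliver: 09:30-11:00, 13:30-15:45.
Gabriel ∩ Ravi ∩ Bianca ∩ Oliver ∩ Esperanza: 09:30-11:00, 13:30-15:45.
Gabriel ∩ Ravi ∩ Bianca ∩ Oliver ∩ Esperanza ∩ Yuki: 09:30-11:00, 13:30-15:30.
The first common window of at least 60 minutes is 09:30-11:00, so the earliest start is 09:30.

09:30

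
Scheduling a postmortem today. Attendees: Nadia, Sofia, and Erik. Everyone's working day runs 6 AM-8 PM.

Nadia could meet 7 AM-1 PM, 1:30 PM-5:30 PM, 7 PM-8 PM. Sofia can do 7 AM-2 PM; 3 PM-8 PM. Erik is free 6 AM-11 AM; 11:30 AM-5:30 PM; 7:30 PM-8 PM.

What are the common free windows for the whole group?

Nadia ∩ Sofia: 07:00-13:00, 13:30-14:00, 15:00-17:30, 19:00-20:00.
Nadia ∩ Sofia ∩ Erik: 07:00-11:00, 11:30-13:00, 13:30-14:00, 15:00-17:30, 19:30-20:00.

07:00-11:00, 11:30-13:00, 13:30-14:00, 15:00-17:30, 19:30-20:00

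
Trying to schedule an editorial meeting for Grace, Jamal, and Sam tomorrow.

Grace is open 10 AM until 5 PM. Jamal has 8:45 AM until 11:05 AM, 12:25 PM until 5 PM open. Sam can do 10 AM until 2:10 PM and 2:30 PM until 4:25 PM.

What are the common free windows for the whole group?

Grace ∩ Jamal: 10:00-11:05, 12:25-17:00.
Grace ∩ Jamal ∩ Sam: 10:00-11:05, 12:25-14:10, 14:30-16:25.

10:00-11:05, 12:25-14:10, 14:30-16:25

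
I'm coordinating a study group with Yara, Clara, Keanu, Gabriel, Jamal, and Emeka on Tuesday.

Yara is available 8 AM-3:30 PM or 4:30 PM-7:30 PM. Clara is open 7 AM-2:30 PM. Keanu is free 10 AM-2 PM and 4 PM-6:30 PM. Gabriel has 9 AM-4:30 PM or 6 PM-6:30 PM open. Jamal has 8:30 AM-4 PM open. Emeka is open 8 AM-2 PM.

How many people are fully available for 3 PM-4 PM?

2

Gabriel and Jamal can make the full 15:00-16:00 slot — that's 2.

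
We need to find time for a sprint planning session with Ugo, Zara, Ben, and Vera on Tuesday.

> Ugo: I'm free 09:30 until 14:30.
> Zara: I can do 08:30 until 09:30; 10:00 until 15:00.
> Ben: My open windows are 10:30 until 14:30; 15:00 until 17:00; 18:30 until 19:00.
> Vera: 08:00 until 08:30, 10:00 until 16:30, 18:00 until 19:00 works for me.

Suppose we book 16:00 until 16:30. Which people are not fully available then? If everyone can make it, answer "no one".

Ugo, Zara

Ugo: not fully free for 16:00-16:30. Zara: not fully free for 16:00-16:30. Ben: free for 16:00-16:30. Vera: free for 16:00-16:30.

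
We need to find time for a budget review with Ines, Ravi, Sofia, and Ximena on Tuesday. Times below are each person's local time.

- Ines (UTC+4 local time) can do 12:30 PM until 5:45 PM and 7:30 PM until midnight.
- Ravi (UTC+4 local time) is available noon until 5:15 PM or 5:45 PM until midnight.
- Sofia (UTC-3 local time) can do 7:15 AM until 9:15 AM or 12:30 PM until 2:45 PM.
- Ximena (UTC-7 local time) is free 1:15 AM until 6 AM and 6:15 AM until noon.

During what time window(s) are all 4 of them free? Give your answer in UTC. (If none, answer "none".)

10:15-12:15, 15:30-17:45

Ines in UTC: 08:30-13:45, 15:30-20:00 (subtract 4h to convert from UTC+4).
Ravi in UTC: 08:00-13:15, 13:45-20:00 (subtract 4h to convert from UTC+4).
Sofia in UTC: 10:15-12:15, 15:30-17:45 (add 3h to convert from UTC-3).
Ximena in UTC: 08:15-13:00, 13:15-19:00 (add 7h to convert from UTC-7).
Ines ∩ Ravi: 08:30-13:15, 15:30-20:00.
Ines ∩ Ravi ∩ Sofia: 10:15-12:15, 15:30-17:45.
Ines ∩ Ravi ∩ Sofia ∩ Ximena: 10:15-12:15, 15:30-17:45.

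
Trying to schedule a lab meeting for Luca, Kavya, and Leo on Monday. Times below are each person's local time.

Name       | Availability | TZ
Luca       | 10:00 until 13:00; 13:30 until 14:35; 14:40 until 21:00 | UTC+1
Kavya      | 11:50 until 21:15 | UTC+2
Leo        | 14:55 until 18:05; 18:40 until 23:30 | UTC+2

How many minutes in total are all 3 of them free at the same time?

Luca in UTC: 09:00-12:00, 12:30-13:35, 13:40-20:00 (subtract 1h to convert from UTC+1).
Kavya in UTC: 09:50-19:15 (subtract 2h to convert from UTC+2).
Leo in UTC: 12:55-16:05, 16:40-21:30 (subtract 2h to convert from UTC+2).
Luca ∩ Kavya: 09:50-12:00, 12:30-13:35, 13:40-19:15.
Luca ∩ Kavya ∩ Leo: 12:55-13:35, 13:40-16:05, 16:40-19:15.
Summing the common windows: 40 + 145 + 155 = 340 minutes.

340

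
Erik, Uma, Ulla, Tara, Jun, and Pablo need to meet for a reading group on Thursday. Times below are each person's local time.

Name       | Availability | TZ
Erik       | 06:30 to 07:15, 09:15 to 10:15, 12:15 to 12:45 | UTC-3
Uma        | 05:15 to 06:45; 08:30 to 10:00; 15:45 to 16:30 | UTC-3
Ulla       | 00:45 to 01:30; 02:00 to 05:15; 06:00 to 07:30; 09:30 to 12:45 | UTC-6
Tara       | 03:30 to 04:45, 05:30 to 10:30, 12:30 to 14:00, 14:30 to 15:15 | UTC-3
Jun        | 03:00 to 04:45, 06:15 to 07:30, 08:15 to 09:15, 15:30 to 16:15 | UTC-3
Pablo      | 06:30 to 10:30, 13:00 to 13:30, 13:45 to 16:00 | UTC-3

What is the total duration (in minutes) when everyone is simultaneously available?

15

Erik in UTC: 09:30-10:15, 12:15-13:15, 15:15-15:45 (add 3h to convert from UTC-3).
Uma in UTC: 08:15-09:45, 11:30-13:00, 18:45-19:30 (add 3h to convert from UTC-3).
Ulla in UTC: 06:45-07:30, 08:00-11:15, 12:00-13:30, 15:30-18:45 (add 6h to convert from UTC-6).
Tara in UTC: 06:30-07:45, 08:30-13:30, 15:30-17:00, 17:30-18:15 (add 3h to convert from UTC-3).
Jun in UTC: 06:00-07:45, 09:15-10:30, 11:15-12:15, 18:30-19:15 (add 3h to convert from UTC-3).
Pablo in UTC: 09:30-13:30, 16:00-16:30, 16:45-19:00 (add 3h to convert from UTC-3).
Erik ∩ Uma: 09:30-09:45, 12:15-13:00.
Erik ∩ Uma ∩ Ulla: 09:30-09:45, 12:15-13:00.
Erik ∩ Uma ∩ Ulla ∩ Tara: 09:30-09:45, 12:15-13:00.
Erik ∩ Uma ∩ Ulla ∩ Tara ∩ Jun: 09:30-09:45.
Erik ∩ Uma ∩ Ulla ∩ Tara ∩ Jun ∩ Pablo: 09:30-09:45.
So the common availability across everyone is 09:30-09:45.
That's a single block of 15 minutes.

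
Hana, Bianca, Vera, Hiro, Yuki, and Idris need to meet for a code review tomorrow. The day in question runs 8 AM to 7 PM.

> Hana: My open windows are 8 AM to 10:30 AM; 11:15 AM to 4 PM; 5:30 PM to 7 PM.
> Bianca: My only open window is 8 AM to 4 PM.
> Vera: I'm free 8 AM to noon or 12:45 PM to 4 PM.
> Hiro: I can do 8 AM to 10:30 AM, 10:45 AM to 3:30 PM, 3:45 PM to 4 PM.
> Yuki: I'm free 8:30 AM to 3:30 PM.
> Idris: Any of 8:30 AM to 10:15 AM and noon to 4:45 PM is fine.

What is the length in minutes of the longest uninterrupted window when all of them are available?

165

Hana ∩ Bianca: 08:00-10:30, 11:15-16:00.
Hana ∩ Bianca ∩ Vera: 08:00-10:30, 11:15-12:00, 12:45-16:00.
Hana ∩ Bianca ∩ Vera ∩ Hiro: 08:00-10:30, 11:15-12:00, 12:45-15:30, 15:45-16:00.
Hana ∩ Bianca ∩ Vera ∩ Hiro ∩ Yuki: 08:30-10:30, 11:15-12:00, 12:45-15:30.
Hana ∩ Bianca ∩ Vera ∩ Hiro ∩ Yuki ∩ Idris: 08:30-10:15, 12:45-15:30.
So the common availability across everyone is 08:30-10:15, 12:45-15:30.
The longest is 12:45-15:30 at 165 minutes.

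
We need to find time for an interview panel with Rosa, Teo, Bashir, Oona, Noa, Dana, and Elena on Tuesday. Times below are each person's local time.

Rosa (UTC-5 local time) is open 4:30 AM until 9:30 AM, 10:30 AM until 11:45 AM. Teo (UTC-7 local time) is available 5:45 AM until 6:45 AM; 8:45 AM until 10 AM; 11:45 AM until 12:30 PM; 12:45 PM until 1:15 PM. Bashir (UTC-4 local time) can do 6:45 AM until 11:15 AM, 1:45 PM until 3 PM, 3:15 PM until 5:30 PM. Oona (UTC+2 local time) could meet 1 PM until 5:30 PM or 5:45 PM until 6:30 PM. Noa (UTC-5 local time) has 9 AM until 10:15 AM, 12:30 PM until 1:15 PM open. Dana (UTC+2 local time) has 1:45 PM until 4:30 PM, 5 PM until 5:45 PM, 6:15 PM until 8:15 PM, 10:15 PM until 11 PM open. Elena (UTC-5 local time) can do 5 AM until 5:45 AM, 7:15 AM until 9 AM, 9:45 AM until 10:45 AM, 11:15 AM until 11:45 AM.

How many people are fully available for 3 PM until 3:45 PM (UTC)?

Rosa in UTC: 09:30-14:30, 15:30-16:45 (add 5h to convert from UTC-5).
Teo in UTC: 12:45-13:45, 15:45-17:00, 18:45-19:30, 19:45-20:15 (add 7h to convert from UTC-7).
Bashir in UTC: 10:45-15:15, 17:45-19:00, 19:15-21:30 (add 4h to convert from UTC-4).
Oona in UTC: 11:00-15:30, 15:45-16:30 (subtract 2h to convert from UTC+2).
Noa in UTC: 14:00-15:15, 17:30-18:15 (add 5h to convert from UTC-5).
Dana in UTC: 11:45-14:30, 15:00-15:45, 16:15-18:15, 20:15-21:00 (subtract 2h to convert from UTC+2).
Elena in UTC: 10:00-10:45, 12:15-14:00, 14:45-15:45, 16:15-16:45 (add 5h to convert from UTC-5).
Dana and Elena can make the full 15:00-15:45 slot — that's 2.

2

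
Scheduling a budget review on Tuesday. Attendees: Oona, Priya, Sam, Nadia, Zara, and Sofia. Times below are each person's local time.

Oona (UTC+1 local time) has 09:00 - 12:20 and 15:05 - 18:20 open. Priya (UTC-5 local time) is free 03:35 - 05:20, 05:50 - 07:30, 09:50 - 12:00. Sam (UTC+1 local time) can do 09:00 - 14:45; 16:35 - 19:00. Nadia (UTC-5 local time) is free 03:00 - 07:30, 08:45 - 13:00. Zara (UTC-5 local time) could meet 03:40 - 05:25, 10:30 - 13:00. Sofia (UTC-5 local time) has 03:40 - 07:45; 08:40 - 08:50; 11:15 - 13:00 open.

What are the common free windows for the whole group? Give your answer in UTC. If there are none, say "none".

Oona in UTC: 08:00-11:20, 14:05-17:20 (subtract 1h to convert from UTC+1).
Priya in UTC: 08:35-10:20, 10:50-12:30, 14:50-17:00 (add 5h to convert from UTC-5).
Sam in UTC: 08:00-13:45, 15:35-18:00 (subtract 1h to convert from UTC+1).
Nadia in UTC: 08:00-12:30, 13:45-18:00 (add 5h to convert from UTC-5).
Zara in UTC: 08:40-10:25, 15:30-18:00 (add 5h to convert from UTC-5).
Sofia in UTC: 08:40-12:45, 13:40-13:50, 16:15-18:00 (add 5h to convert from UTC-5).
Oona ∩ Priya: 08:35-10:20, 10:50-11:20, 14:50-17:00.
Oona ∩ Priya ∩ Sam: 08:35-10:20, 10:50-11:20, 15:35-17:00.
Oona ∩ Priya ∩ Sam ∩ Nadia: 08:35-10:20, 10:50-11:20, 15:35-17:00.
Oona ∩ Priya ∩ Sam ∩ Nadia ∩ Zara: 08:40-10:20, 15:35-17:00.
Oona ∩ Priya ∩ Sam ∩ Nadia ∩ Zara ∩ Sofia: 08:40-10:20, 16:15-17:00.
Those are the intersection windows.

08:40-10:20, 16:15-17:00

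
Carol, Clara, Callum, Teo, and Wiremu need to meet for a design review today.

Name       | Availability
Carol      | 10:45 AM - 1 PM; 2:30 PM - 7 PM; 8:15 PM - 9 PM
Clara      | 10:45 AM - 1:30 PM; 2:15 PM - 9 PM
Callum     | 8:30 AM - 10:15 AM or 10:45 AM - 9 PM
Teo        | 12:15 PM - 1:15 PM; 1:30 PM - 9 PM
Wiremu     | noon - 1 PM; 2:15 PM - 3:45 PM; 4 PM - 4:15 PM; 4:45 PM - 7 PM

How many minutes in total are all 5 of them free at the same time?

Carol ∩ Clara: 10:45-13:00, 14:30-19:00, 20:15-21:00.
Carol ∩ Clara ∩ Callum: 10:45-13:00, 14:30-19:00, 20:15-21:00.
Carol ∩ Clara ∩ Callum ∩ Teo: 12:15-13:00, 14:30-19:00, 20:15-21:00.
Carol ∩ Clara ∩ Callum ∩ Teo ∩ Wiremu: 12:15-13:00, 14:30-15:45, 16:00-16:15, 16:45-19:00.
Summing the common windows: 45 + 75 + 15 + 135 = 270 minutes.

270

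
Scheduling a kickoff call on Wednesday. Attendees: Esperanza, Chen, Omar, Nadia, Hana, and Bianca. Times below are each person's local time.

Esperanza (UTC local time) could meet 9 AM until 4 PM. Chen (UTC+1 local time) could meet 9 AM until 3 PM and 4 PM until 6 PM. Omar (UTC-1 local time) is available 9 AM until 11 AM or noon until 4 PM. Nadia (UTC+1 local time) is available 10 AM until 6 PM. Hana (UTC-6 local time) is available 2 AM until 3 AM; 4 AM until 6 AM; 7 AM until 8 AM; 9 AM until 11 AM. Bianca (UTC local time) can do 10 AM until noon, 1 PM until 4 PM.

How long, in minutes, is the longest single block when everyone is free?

120

Esperanza in UTC: 09:00-16:00.
Chen in UTC: 08:00-14:00, 15:00-17:00 (subtract 1h to convert from UTC+1).
Omar in UTC: 10:00-12:00, 13:00-17:00 (add 1h to convert from UTC-1).
Nadia in UTC: 09:00-17:00 (subtract 1h to convert from UTC+1).
Hana in UTC: 08:00-09:00, 10:00-12:00, 13:00-14:00, 15:00-17:00 (add 6h to convert from UTC-6).
Bianca in UTC: 10:00-12:00, 13:00-16:00.
Esperanza ∩ Chen: 09:00-14:00, 15:00-16:00.
Esperanza ∩ Chen ∩ Omar: 10:00-12:00, 13:00-14:00, 15:00-16:00.
Esperanza ∩ Chen ∩ Omar ∩ Nadia: 10:00-12:00, 13:00-14:00, 15:00-16:00.
Esperanza ∩ Chen ∩ Omar ∩ Nadia ∩ Hana: 10:00-12:00, 13:00-14:00, 15:00-16:00.
Esperanza ∩ Chen ∩ Omar ∩ Nadia ∩ Hana ∩ Bianca: 10:00-12:00, 13:00-14:00, 15:00-16:00.
So the common availability across everyone is 10:00-12:00, 13:00-14:00, 15:00-16:00.
The longest is 10:00-12:00 at 120 minutes.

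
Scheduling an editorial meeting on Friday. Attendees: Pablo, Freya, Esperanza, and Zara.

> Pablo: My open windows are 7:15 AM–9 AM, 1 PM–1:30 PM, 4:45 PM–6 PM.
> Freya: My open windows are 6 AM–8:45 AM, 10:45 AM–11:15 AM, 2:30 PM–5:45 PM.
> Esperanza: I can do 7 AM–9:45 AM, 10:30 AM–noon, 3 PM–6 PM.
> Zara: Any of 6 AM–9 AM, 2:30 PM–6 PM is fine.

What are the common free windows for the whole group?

Pablo ∩ Freya: 07:15-08:45, 16:45-17:45.
Pablo ∩ Freya ∩ Esperanza: 07:15-08:45, 16:45-17:45.
Pablo ∩ Freya ∩ Esperanza ∩ Zara: 07:15-08:45, 16:45-17:45.
Those are the intersection windows.

07:15-08:45, 16:45-17:45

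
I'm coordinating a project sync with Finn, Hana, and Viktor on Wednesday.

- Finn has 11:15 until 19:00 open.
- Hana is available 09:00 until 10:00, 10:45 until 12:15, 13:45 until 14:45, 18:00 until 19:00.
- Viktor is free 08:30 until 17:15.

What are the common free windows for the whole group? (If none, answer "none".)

Finn ∩ Hana: 11:15-12:15, 13:45-14:45, 18:00-19:00.
Finn ∩ Hana ∩ Viktor: 11:15-12:15, 13:45-14:45.

11:15-12:15, 13:45-14:45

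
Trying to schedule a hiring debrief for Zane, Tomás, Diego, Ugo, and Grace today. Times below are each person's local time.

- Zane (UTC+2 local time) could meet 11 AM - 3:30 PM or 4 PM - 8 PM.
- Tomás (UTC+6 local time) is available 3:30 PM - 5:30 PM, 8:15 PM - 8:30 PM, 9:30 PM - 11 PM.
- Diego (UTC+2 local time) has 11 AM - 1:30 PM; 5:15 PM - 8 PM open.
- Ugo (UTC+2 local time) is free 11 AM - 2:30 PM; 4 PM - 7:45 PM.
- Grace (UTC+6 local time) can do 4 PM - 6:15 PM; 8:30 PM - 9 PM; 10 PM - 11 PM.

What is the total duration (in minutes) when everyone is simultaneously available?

150

Zane in UTC: 09:00-13:30, 14:00-18:00 (subtract 2h to convert from UTC+2).
Tomás in UTC: 09:30-11:30, 14:15-14:30, 15:30-17:00 (subtract 6h to convert from UTC+6).
Diego in UTC: 09:00-11:30, 15:15-18:00 (subtract 2h to convert from UTC+2).
Ugo in UTC: 09:00-12:30, 14:00-17:45 (subtract 2h to convert from UTC+2).
Grace in UTC: 10:00-12:15, 14:30-15:00, 16:00-17:00 (subtract 6h to convert from UTC+6).
Zane ∩ Tomás: 09:30-11:30, 14:15-14:30, 15:30-17:00.
Zane ∩ Tomás ∩ Diego: 09:30-11:30, 15:30-17:00.
Zane ∩ Tomás ∩ Diego ∩ Ugo: 09:30-11:30, 15:30-17:00.
Zane ∩ Tomás ∩ Diego ∩ Ugo ∩ Grace: 10:00-11:30, 16:00-17:00.
Summing the common windows: 90 + 60 = 150 minutes.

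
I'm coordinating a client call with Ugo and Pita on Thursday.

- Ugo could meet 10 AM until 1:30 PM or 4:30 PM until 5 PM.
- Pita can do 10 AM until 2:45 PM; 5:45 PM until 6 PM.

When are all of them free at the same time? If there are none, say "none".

10:00-13:30

Ugo ∩ Pita: 10:00-13:30.
So the common availability across everyone is 10:00-13:30.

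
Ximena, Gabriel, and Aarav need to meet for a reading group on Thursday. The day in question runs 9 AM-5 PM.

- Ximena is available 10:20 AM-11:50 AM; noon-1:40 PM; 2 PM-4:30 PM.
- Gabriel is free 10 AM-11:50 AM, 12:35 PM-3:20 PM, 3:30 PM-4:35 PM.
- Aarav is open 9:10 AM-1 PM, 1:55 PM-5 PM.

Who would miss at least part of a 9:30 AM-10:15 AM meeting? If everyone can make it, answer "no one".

Gabriel, Ximena

Ximena: not fully free for 09:30-10:15. Gabriel: not fully free for 09:30-10:15. Aarav: free for 09:30-10:15.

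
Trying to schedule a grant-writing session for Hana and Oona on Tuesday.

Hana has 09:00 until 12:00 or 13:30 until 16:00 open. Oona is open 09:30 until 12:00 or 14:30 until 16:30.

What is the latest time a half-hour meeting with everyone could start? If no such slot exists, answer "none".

Hana ∩ Oona: 09:30-12:00, 14:30-16:00.
Those are the intersection windows.
The last common window of at least 30 minutes is 14:30-16:00; a 30-minute meeting can start as late as 15:30 and still end by 16:00.

15:30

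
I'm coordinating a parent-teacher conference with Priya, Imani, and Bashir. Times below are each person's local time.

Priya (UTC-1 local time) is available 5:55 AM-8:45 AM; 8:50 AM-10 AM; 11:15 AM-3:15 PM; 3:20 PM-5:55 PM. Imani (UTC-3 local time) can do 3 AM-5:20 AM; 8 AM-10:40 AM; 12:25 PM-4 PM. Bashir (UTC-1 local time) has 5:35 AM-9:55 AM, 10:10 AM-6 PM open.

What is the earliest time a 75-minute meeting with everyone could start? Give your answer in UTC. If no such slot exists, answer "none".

06:55

Priya in UTC: 06:55-09:45, 09:50-11:00, 12:15-16:15, 16:20-18:55 (add 1h to convert from UTC-1).
Imani in UTC: 06:00-08:20, 11:00-13:40, 15:25-19:00 (add 3h to convert from UTC-3).
Bashir in UTC: 06:35-10:55, 11:10-19:00 (add 1h to convert from UTC-1).
Priya ∩ Imani: 06:55-08:20, 12:15-13:40, 15:25-16:15, 16:20-18:55.
Priya ∩ Imani ∩ Bashir: 06:55-08:20, 12:15-13:40, 15:25-16:15, 16:20-18:55.
The first common window of at least 75 minutes is 06:55-08:20, so the earliest start is 06:55.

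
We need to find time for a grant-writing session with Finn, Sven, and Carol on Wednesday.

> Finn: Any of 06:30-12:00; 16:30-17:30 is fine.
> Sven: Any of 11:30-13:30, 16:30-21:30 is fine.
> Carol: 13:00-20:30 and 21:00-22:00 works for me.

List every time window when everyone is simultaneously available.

16:30-17:30

Finn ∩ Sven: 11:30-12:00, 16:30-17:30.
Finn ∩ Sven ∩ Carol: 16:30-17:30.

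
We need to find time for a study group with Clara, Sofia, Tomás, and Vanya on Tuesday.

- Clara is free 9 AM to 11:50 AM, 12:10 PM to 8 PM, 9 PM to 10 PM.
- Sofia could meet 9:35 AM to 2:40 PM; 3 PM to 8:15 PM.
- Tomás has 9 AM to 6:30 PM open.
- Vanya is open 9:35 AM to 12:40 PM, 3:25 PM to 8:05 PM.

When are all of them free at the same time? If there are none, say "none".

09:35-11:50, 12:10-12:40, 15:25-18:30

Clara ∩ Sofia: 09:35-11:50, 12:10-14:40, 15:00-20:00.
Clara ∩ Sofia ∩ Tomás: 09:35-11:50, 12:10-14:40, 15:00-18:30.
Clara ∩ Sofia ∩ Tomás ∩ Vanya: 09:35-11:50, 12:10-12:40, 15:25-18:30.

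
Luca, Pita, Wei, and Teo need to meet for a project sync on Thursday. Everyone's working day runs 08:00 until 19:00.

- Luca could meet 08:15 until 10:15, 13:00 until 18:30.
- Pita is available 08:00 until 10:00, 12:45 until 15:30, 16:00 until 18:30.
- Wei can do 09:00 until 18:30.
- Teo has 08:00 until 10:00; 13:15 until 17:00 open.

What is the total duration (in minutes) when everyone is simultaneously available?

255

Luca ∩ Pita: 08:15-10:00, 13:00-15:30, 16:00-18:30.
Luca ∩ Pita ∩ Wei: 09:00-10:00, 13:00-15:30, 16:00-18:30.
Luca ∩ Pita ∩ Wei ∩ Teo: 09:00-10:00, 13:15-15:30, 16:00-17:00.
Summing the common windows: 60 + 135 + 60 = 255 minutes.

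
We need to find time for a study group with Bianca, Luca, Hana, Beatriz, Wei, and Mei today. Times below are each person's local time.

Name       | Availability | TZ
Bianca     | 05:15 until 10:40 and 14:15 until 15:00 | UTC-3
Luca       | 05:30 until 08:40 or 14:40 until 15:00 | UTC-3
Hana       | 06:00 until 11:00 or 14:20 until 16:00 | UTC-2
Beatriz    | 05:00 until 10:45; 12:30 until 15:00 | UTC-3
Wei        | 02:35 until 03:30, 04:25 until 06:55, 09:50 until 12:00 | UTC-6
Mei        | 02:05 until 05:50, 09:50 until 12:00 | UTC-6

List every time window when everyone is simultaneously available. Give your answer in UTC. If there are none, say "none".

Bianca in UTC: 08:15-13:40, 17:15-18:00 (add 3h to convert from UTC-3).
Luca in UTC: 08:30-11:40, 17:40-18:00 (add 3h to convert from UTC-3).
Hana in UTC: 08:00-13:00, 16:20-18:00 (add 2h to convert from UTC-2).
Beatriz in UTC: 08:00-13:45, 15:30-18:00 (add 3h to convert from UTC-3).
Wei in UTC: 08:35-09:30, 10:25-12:55, 15:50-18:00 (add 6h to convert from UTC-6).
Mei in UTC: 08:05-11:50, 15:50-18:00 (add 6h to convert from UTC-6).
Bianca ∩ Luca: 08:30-11:40, 17:40-18:00.
Bianca ∩ Luca ∩ Hana: 08:30-11:40, 17:40-18:00.
Bianca ∩ Luca ∩ Hana ∩ Beatriz: 08:30-11:40, 17:40-18:00.
Bianca ∩ Luca ∩ Hana ∩ Beatriz ∩ Wei: 08:35-09:30, 10:25-11:40, 17:40-18:00.
Bianca ∩ Luca ∩ Hana ∩ Beatriz ∩ Wei ∩ Mei: 08:35-09:30, 10:25-11:40, 17:40-18:00.

08:35-09:30, 10:25-11:40, 17:40-18:00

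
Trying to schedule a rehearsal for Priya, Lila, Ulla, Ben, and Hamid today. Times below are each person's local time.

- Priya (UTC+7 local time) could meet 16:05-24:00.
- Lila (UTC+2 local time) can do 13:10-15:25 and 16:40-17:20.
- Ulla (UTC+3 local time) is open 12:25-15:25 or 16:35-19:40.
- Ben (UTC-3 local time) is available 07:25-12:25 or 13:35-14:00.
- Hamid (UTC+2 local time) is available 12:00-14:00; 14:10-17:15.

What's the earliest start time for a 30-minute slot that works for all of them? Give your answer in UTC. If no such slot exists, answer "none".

11:10

Priya in UTC: 09:05-17:00 (subtract 7h to convert from UTC+7).
Lila in UTC: 11:10-13:25, 14:40-15:20 (subtract 2h to convert from UTC+2).
Ulla in UTC: 09:25-12:25, 13:35-16:40 (subtract 3h to convert from UTC+3).
Ben in UTC: 10:25-15:25, 16:35-17:00 (add 3h to convert from UTC-3).
Hamid in UTC: 10:00-12:00, 12:10-15:15 (subtract 2h to convert from UTC+2).
Priya ∩ Lila: 11:10-13:25, 14:40-15:20.
Priya ∩ Lila ∩ Ulla: 11:10-12:25, 14:40-15:20.
Priya ∩ Lila ∩ Ulla ∩ Ben: 11:10-12:25, 14:40-15:20.
Priya ∩ Lila ∩ Ulla ∩ Ben ∩ Hamid: 11:10-12:00, 12:10-12:25, 14:40-15:15.
Those are the intersection windows.
The first common window of at least 30 minutes is 11:10-12:00, so the earliest start is 11:10.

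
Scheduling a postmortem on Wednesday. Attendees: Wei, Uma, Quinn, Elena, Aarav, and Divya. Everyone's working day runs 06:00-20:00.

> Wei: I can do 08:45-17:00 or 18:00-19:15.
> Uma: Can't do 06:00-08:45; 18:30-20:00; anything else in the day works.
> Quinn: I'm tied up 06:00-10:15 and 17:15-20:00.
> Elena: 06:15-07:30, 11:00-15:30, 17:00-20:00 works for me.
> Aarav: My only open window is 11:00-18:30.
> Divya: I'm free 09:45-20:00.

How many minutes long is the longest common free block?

270

Wei free: 08:45-17:00, 18:00-19:15.
Uma free: 08:45-18:30 (invert busy blocks within the working day).
Quinn free: 10:15-17:15 (invert busy blocks within the working day).
Elena free: 06:15-07:30, 11:00-15:30, 17:00-20:00.
Aarav free: 11:00-18:30.
Divya free: 09:45-20:00.
Wei ∩ Uma: 08:45-17:00, 18:00-18:30.
Wei ∩ Uma ∩ Quinn: 10:15-17:00.
Wei ∩ Uma ∩ Quinn ∩ Elena: 11:00-15:30.
Wei ∩ Uma ∩ Quinn ∩ Elena ∩ Aarav: 11:00-15:30.
Wei ∩ Uma ∩ Quinn ∩ Elena ∩ Aarav ∩ Divya: 11:00-15:30.
So the common availability across everyone is 11:00-15:30.
The longest is 11:00-15:30 at 270 minutes.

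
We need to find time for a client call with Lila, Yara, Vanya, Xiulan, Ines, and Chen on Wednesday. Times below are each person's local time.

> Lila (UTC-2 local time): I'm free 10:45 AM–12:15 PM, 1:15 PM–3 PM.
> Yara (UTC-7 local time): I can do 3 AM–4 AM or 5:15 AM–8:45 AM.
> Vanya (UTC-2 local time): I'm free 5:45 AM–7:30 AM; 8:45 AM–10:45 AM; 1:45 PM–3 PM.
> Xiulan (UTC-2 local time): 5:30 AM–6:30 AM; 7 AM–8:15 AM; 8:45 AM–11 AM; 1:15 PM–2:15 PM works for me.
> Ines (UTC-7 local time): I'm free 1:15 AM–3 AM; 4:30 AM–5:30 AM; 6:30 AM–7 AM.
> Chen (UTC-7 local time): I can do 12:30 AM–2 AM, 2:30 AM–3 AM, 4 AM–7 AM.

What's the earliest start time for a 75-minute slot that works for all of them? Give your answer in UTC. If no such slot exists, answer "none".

none

Lila in UTC: 12:45-14:15, 15:15-17:00 (add 2h to convert from UTC-2).
Yara in UTC: 10:00-11:00, 12:15-15:45 (add 7h to convert from UTC-7).
Vanya in UTC: 07:45-09:30, 10:45-12:45, 15:45-17:00 (add 2h to convert from UTC-2).
Xiulan in UTC: 07:30-08:30, 09:00-10:15, 10:45-13:00, 15:15-16:15 (add 2h to convert from UTC-2).
Ines in UTC: 08:15-10:00, 11:30-12:30, 13:30-14:00 (add 7h to convert from UTC-7).
Chen in UTC: 07:30-09:00, 09:30-10:00, 11:00-14:00 (add 7h to convert from UTC-7).
Lila ∩ Yara: 12:45-14:15, 15:15-15:45.
Lila ∩ Yara ∩ Vanya: ∅.
Lila ∩ Yara ∩ Vanya ∩ Xiulan: ∅.
Lila ∩ Yara ∩ Vanya ∩ Xiulan ∩ Ines: ∅.
Lila ∩ Yara ∩ Vanya ∩ Xiulan ∩ Ines ∩ Chen: ∅.
There is no time when everyone is free.
No common window is at least 75 minutes long.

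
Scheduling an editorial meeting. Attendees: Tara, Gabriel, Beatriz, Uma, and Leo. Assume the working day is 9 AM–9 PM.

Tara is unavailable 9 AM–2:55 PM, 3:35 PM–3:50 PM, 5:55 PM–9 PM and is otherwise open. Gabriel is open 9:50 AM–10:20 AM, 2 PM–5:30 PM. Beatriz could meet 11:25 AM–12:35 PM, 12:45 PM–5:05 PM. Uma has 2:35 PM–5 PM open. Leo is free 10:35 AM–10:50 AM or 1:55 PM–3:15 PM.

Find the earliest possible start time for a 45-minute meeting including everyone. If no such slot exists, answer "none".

none

Tara free: 14:55-15:35, 15:50-17:55 (invert busy blocks within the working day).
Gabriel free: 09:50-10:20, 14:00-17:30.
Beatriz free: 11:25-12:35, 12:45-17:05.
Uma free: 14:35-17:00.
Leo free: 10:35-10:50, 13:55-15:15.
Tara ∩ Gabriel: 14:55-15:35, 15:50-17:30.
Tara ∩ Gabriel ∩ Beatriz: 14:55-15:35, 15:50-17:05.
Tara ∩ Gabriel ∩ Beatriz ∩ Uma: 14:55-15:35, 15:50-17:00.
Tara ∩ Gabriel ∩ Beatriz ∩ Uma ∩ Leo: 14:55-15:15.
No common window is at least 45 minutes long.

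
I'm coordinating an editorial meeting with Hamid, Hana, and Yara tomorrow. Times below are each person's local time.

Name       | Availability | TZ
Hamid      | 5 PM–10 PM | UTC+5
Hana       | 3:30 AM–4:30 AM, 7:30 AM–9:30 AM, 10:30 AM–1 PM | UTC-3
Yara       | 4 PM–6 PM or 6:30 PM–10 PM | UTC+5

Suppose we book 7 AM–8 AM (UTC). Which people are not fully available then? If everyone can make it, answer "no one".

Hamid, Hana, Yara

Hamid in UTC: 12:00-17:00 (subtract 5h to convert from UTC+5).
Hana in UTC: 06:30-07:30, 10:30-12:30, 13:30-16:00 (add 3h to convert from UTC-3).
Yara in UTC: 11:00-13:00, 13:30-17:00 (subtract 5h to convert from UTC+5).
Hamid: not fully free for 07:00-08:00. Hana: not fully free for 07:00-08:00. Yara: not fully free for 07:00-08:00.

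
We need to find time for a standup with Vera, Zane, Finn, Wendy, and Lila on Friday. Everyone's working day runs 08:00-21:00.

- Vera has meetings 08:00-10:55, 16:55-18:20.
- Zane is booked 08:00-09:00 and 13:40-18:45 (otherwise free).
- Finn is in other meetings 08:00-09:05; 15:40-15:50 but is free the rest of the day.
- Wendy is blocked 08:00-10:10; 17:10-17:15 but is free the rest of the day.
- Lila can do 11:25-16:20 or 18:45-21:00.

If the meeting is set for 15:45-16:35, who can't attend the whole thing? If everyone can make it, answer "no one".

Finn, Lila, Zane

Vera free: 10:55-16:55, 18:20-21:00 (invert busy blocks within the working day).
Zane free: 09:00-13:40, 18:45-21:00 (invert busy blocks within the working day).
Finn free: 09:05-15:40, 15:50-21:00 (invert busy blocks within the working day).
Wendy free: 10:10-17:10, 17:15-21:00 (invert busy blocks within the working day).
Lila free: 11:25-16:20, 18:45-21:00.
Vera: free for 15:45-16:35. Zane: not fully free for 15:45-16:35. Finn: not fully free for 15:45-16:35. Wendy: free for 15:45-16:35. Lila: not fully free for 15:45-16:35.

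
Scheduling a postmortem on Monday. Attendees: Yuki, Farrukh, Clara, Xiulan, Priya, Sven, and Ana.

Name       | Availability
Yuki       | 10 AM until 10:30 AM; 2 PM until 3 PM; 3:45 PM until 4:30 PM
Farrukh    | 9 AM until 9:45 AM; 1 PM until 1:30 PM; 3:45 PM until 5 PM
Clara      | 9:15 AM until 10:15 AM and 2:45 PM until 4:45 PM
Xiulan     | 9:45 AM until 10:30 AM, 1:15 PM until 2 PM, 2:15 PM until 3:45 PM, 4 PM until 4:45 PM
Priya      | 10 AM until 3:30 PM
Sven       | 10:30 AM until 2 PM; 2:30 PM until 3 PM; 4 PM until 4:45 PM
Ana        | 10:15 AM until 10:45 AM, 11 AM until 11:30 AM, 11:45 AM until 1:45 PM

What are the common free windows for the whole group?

Yuki ∩ Farrukh: 15:45-16:30.
Yuki ∩ Farrukh ∩ Clara: 15:45-16:30.
Yuki ∩ Farrukh ∩ Clara ∩ Xiulan: 16:00-16:30.
Yuki ∩ Farrukh ∩ Clara ∩ Xiulan ∩ Priya: ∅.
Yuki ∩ Farrukh ∩ Clara ∩ Xiulan ∩ Priya ∩ Sven: ∅.
Yuki ∩ Farrukh ∩ Clara ∩ Xiulan ∩ Priya ∩ Sven ∩ Ana: ∅.
There is no time when everyone is free.

none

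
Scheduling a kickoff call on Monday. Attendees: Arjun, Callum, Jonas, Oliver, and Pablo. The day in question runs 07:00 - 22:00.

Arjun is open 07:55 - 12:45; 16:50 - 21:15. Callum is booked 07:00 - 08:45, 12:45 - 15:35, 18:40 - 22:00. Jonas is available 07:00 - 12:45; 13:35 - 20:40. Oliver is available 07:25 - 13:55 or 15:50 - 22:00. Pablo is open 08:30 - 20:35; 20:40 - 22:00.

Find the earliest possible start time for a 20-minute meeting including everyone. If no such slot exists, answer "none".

08:45

Arjun free: 07:55-12:45, 16:50-21:15.
Callum free: 08:45-12:45, 15:35-18:40 (invert busy blocks within the working day).
Jonas free: 07:00-12:45, 13:35-20:40.
Oliver free: 07:25-13:55, 15:50-22:00.
Pablo free: 08:30-20:35, 20:40-22:00.
Arjun ∩ Callum: 08:45-12:45, 16:50-18:40.
Arjun ∩ Callum ∩ Jonas: 08:45-12:45, 16:50-18:40.
Arjun ∩ Callum ∩ Jonas ∩ Oliver: 08:45-12:45, 16:50-18:40.
Arjun ∩ Callum ∩ Jonas ∩ Oliver ∩ Pablo: 08:45-12:45, 16:50-18:40.
The first common window of at least 20 minutes is 08:45-12:45, so the earliest start is 08:45.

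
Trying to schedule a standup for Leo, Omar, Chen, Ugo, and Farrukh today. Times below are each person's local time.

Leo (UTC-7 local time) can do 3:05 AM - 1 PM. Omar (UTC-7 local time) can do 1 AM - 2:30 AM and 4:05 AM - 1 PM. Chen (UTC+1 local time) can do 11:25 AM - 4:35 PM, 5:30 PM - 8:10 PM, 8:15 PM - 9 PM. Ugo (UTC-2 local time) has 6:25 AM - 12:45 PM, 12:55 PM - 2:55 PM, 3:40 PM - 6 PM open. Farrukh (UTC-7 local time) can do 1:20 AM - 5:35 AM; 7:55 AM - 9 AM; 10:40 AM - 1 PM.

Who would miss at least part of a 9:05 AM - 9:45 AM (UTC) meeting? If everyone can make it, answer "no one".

Leo in UTC: 10:05-20:00 (add 7h to convert from UTC-7).
Omar in UTC: 08:00-09:30, 11:05-20:00 (add 7h to convert from UTC-7).
Chen in UTC: 10:25-15:35, 16:30-19:10, 19:15-20:00 (subtract 1h to convert from UTC+1).
Ugo in UTC: 08:25-14:45, 14:55-16:55, 17:40-20:00 (add 2h to convert from UTC-2).
Farrukh in UTC: 08:20-12:35, 14:55-16:00, 17:40-20:00 (add 7h to convert from UTC-7).
Leo: not fully free for 09:05-09:45. Omar: not fully free for 09:05-09:45. Chen: not fully free for 09:05-09:45. Ugo: free for 09:05-09:45. Farrukh: free for 09:05-09:45.

Chen, Leo, Omar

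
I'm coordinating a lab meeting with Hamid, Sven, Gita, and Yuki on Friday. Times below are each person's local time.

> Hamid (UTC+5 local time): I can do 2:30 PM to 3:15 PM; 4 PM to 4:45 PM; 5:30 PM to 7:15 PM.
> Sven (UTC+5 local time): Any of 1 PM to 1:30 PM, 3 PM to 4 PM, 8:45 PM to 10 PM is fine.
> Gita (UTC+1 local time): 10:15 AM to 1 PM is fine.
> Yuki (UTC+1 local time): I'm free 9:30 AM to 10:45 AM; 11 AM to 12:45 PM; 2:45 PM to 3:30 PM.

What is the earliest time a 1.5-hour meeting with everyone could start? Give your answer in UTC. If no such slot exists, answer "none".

none

Hamid in UTC: 09:30-10:15, 11:00-11:45, 12:30-14:15 (subtract 5h to convert from UTC+5).
Sven in UTC: 08:00-08:30, 10:00-11:00, 15:45-17:00 (subtract 5h to convert from UTC+5).
Gita in UTC: 09:15-12:00 (subtract 1h to convert from UTC+1).
Yuki in UTC: 08:30-09:45, 10:00-11:45, 13:45-14:30 (subtract 1h to convert from UTC+1).
Hamid ∩ Sven: 10:00-10:15.
Hamid ∩ Sven ∩ Gita: 10:00-10:15.
Hamid ∩ Sven ∩ Gita ∩ Yuki: 10:00-10:15.
Those are the intersection windows.
No common window is at least 90 minutes long.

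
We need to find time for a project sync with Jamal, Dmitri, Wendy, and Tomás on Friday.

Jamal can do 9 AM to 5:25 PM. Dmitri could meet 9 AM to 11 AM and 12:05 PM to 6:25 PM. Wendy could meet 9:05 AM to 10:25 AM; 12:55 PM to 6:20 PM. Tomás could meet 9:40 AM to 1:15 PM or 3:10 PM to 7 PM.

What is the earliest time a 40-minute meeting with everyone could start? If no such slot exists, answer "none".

Jamal ∩ Dmitri: 09:00-11:00, 12:05-17:25.
Jamal ∩ Dmitri ∩ Wendy: 09:05-10:25, 12:55-17:25.
Jamal ∩ Dmitri ∩ Wendy ∩ Tomás: 09:40-10:25, 12:55-13:15, 15:10-17:25.
The first common window of at least 40 minutes is 09:40-10:25, so the earliest start is 09:40.

09:40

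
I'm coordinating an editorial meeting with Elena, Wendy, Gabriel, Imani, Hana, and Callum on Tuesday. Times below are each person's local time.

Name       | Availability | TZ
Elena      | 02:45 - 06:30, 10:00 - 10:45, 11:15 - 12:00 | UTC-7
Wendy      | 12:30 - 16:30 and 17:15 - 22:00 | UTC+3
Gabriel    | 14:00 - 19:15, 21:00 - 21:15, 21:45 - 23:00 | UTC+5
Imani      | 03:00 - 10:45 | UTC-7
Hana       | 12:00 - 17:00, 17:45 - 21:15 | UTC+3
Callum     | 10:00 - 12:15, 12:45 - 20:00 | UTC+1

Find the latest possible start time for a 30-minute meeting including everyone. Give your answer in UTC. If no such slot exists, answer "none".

Elena in UTC: 09:45-13:30, 17:00-17:45, 18:15-19:00 (add 7h to convert from UTC-7).
Wendy in UTC: 09:30-13:30, 14:15-19:00 (subtract 3h to convert from UTC+3).
Gabriel in UTC: 09:00-14:15, 16:00-16:15, 16:45-18:00 (subtract 5h to convert from UTC+5).
Imani in UTC: 10:00-17:45 (add 7h to convert from UTC-7).
Hana in UTC: 09:00-14:00, 14:45-18:15 (subtract 3h to convert from UTC+3).
Callum in UTC: 09:00-11:15, 11:45-19:00 (subtract 1h to convert from UTC+1).
Elena ∩ Wendy: 09:45-13:30, 17:00-17:45, 18:15-19:00.
Elena ∩ Wendy ∩ Gabriel: 09:45-13:30, 17:00-17:45.
Elena ∩ Wendy ∩ Gabriel ∩ Imani: 10:00-13:30, 17:00-17:45.
Elena ∩ Wendy ∩ Gabriel ∩ Imani ∩ Hana: 10:00-13:30, 17:00-17:45.
Elena ∩ Wendy ∩ Gabriel ∩ Imani ∩ Hana ∩ Callum: 10:00-11:15, 11:45-13:30, 17:00-17:45.
The last common window of at least 30 minutes is 17:00-17:45; a 30-minute meeting can start as late as 17:15 and still end by 17:45.

17:15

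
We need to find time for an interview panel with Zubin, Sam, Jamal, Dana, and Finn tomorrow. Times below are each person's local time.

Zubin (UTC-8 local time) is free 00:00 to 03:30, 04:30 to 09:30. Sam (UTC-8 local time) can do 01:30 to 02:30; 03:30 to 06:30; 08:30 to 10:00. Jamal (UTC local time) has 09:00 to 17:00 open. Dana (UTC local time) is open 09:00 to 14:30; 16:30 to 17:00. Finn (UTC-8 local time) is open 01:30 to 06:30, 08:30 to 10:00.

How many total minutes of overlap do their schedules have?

210

Zubin in UTC: 08:00-11:30, 12:30-17:30 (add 8h to convert from UTC-8).
Sam in UTC: 09:30-10:30, 11:30-14:30, 16:30-18:00 (add 8h to convert from UTC-8).
Jamal in UTC: 09:00-17:00.
Dana in UTC: 09:00-14:30, 16:30-17:00.
Finn in UTC: 09:30-14:30, 16:30-18:00 (add 8h to convert from UTC-8).
Zubin ∩ Sam: 09:30-10:30, 12:30-14:30, 16:30-17:30.
Zubin ∩ Sam ∩ Jamal: 09:30-10:30, 12:30-14:30, 16:30-17:00.
Zubin ∩ Sam ∩ Jamal ∩ Dana: 09:30-10:30, 12:30-14:30, 16:30-17:00.
Zubin ∩ Sam ∩ Jamal ∩ Dana ∩ Finn: 09:30-10:30, 12:30-14:30, 16:30-17:00.
Summing the common windows: 60 + 120 + 30 = 210 minutes.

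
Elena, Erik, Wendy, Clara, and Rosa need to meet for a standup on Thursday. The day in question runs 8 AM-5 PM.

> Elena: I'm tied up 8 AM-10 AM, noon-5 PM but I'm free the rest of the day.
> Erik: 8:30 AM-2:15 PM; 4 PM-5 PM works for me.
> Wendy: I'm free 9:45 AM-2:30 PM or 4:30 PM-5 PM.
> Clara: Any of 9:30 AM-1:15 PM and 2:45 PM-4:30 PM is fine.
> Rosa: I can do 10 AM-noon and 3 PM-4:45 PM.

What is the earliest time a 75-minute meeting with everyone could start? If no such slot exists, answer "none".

Elena free: 10:00-12:00 (invert busy blocks within the working day).
Erik free: 08:30-14:15, 16:00-17:00.
Wendy free: 09:45-14:30, 16:30-17:00.
Clara free: 09:30-13:15, 14:45-16:30.
Rosa free: 10:00-12:00, 15:00-16:45.
Elena ∩ Erik: 10:00-12:00.
Elena ∩ Erik ∩ Wendy: 10:00-12:00.
Elena ∩ Erik ∩ Wendy ∩ Clara: 10:00-12:00.
Elena ∩ Erik ∩ Wendy ∩ Clara ∩ Rosa: 10:00-12:00.
So the common availability across everyone is 10:00-12:00.
The first common window of at least 75 minutes is 10:00-12:00, so the earliest start is 10:00.

10:00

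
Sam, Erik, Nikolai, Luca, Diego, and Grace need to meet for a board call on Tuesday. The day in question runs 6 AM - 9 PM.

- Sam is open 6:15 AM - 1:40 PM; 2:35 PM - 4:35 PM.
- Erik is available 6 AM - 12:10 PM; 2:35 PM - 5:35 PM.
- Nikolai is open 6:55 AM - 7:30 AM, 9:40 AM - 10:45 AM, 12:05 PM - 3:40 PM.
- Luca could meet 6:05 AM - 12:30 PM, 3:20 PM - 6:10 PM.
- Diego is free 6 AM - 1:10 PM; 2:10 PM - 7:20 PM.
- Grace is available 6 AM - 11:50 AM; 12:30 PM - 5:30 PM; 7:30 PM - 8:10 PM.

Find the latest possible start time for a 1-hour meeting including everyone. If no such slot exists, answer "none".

Sam ∩ Erik: 06:15-12:10, 14:35-16:35.
Sam ∩ Erik ∩ Nikolai: 06:55-07:30, 09:40-10:45, 12:05-12:10, 14:35-15:40.
Sam ∩ Erik ∩ Nikolai ∩ Luca: 06:55-07:30, 09:40-10:45, 12:05-12:10, 15:20-15:40.
Sam ∩ Erik ∩ Nikolai ∩ Luca ∩ Diego: 06:55-07:30, 09:40-10:45, 12:05-12:10, 15:20-15:40.
Sam ∩ Erik ∩ Nikolai ∩ Luca ∩ Diego ∩ Grace: 06:55-07:30, 09:40-10:45, 15:20-15:40.
The last common window of at least 60 minutes is 09:40-10:45; a 60-minute meeting can start as late as 09:45 and still end by 10:45.

09:45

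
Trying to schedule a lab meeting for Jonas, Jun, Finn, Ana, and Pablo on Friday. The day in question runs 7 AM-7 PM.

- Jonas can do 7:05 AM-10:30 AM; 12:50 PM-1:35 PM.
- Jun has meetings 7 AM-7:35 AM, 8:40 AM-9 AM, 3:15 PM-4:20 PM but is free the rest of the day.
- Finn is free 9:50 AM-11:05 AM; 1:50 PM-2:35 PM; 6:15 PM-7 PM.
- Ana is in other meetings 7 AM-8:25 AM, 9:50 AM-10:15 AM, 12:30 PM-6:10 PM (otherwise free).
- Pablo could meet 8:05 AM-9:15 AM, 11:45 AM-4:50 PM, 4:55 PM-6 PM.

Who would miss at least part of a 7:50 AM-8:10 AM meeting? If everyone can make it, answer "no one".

Ana, Finn, Pablo

Jonas free: 07:05-10:30, 12:50-13:35.
Jun free: 07:35-08:40, 09:00-15:15, 16:20-19:00 (invert busy blocks within the working day).
Finn free: 09:50-11:05, 13:50-14:35, 18:15-19:00.
Ana free: 08:25-09:50, 10:15-12:30, 18:10-19:00 (invert busy blocks within the working day).
Pablo free: 08:05-09:15, 11:45-16:50, 16:55-18:00.
Jonas: free for 07:50-08:10. Jun: free for 07:50-08:10. Finn: not fully free for 07:50-08:10. Ana: not fully free for 07:50-08:10. Pablo: not fully free for 07:50-08:10.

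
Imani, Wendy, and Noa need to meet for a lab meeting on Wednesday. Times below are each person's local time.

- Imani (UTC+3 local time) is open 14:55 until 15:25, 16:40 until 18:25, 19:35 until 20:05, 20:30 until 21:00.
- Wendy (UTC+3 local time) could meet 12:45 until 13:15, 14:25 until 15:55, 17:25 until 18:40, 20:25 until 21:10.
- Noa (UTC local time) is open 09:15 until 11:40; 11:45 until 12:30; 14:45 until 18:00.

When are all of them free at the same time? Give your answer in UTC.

Imani in UTC: 11:55-12:25, 13:40-15:25, 16:35-17:05, 17:30-18:00 (subtract 3h to convert from UTC+3).
Wendy in UTC: 09:45-10:15, 11:25-12:55, 14:25-15:40, 17:25-18:10 (subtract 3h to convert from UTC+3).
Noa in UTC: 09:15-11:40, 11:45-12:30, 14:45-18:00.
Imani ∩ Wendy: 11:55-12:25, 14:25-15:25, 17:30-18:00.
Imani ∩ Wendy ∩ Noa: 11:55-12:25, 14:45-15:25, 17:30-18:00.
So the common availability across everyone is 11:55-12:25, 14:45-15:25, 17:30-18:00.

11:55-12:25, 14:45-15:25, 17:30-18:00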